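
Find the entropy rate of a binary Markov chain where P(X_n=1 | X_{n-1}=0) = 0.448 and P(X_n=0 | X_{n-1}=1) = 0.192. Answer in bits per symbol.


Stationary distribution: pi_0 = p10/(p01+p10) = 0.3, pi_1 = 0.7. Entropy rate H' = pi_0*H(p01) + pi_1*H(p10) = 0.3*0.9922 + 0.7*0.7056 = 0.7916

0.7916 bits/symbol


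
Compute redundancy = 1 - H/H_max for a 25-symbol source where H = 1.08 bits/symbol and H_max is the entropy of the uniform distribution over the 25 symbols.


H_max = log2(K) = log2(25) = 4.6439 bits/symbol. Redundancy = 1 - H/H_max = 1 - 1.08/4.6439 = 1 - 0.2326 = 0.7674

0.7674


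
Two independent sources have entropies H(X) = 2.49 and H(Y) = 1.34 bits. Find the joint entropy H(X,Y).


For independent variables, H(X,Y) = H(X) + H(Y) = 2.49 + 1.34 = 3.83

3.83 bits


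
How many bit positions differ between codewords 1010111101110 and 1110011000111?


Count differing positions: . ^ . . ^ . . ^ . ^ . . ^ = 5 differences

5


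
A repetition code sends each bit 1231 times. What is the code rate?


Rate = k/n = 1/1231

1/1231


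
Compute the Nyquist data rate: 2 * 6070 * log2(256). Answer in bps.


Rate = 2 * B * log2(M) = 2 * 6070 * 8.0 = 97120.0

97120.0 bps


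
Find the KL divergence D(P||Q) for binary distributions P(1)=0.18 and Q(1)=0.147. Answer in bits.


KL = p*log2(p/q) + (1-p)*log2((1-p)/(1-q)) = 0.18*log2(0.18/0.147) + 0.82*log2(0.82/0.853) = 0.0059

0.0059 bits


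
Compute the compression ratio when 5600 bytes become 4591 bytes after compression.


Ratio = original / compressed = 5600 / 4591 = 1.2198

1.2198


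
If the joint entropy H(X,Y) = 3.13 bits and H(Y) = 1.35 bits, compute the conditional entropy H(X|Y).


H(X|Y) = H(X,Y) - H(Y) = 3.13 - 1.35 = 1.78

1.78 bits


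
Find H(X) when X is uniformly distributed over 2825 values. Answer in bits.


H = log2(n) = log2(2825) = 11.464

11.464 bits


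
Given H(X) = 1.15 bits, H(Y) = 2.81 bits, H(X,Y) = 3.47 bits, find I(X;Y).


I(X;Y) = H(X) + H(Y) - H(X,Y) = 1.15 + 2.81 - 3.47 = 0.49

0.49 bits


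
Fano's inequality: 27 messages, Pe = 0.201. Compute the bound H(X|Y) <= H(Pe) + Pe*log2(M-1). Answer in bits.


H(Pe) = -Pe*log2(Pe) - (1-Pe)*log2(1-Pe) = -0.201*log2(0.201) - 0.799*log2(0.799) = 0.465261 + 0.258662 = 0.7239. Pe*log2(M-1) = 0.201*log2(26) = 0.944788. Bound = H(Pe) + Pe*log2(M-1) = 0.465261 + 0.258662 + 0.944788 = 1.6687

1.6687 bits


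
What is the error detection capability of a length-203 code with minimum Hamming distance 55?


Detection capability = d_min - 1 = 55 - 1 = 54

54 errors


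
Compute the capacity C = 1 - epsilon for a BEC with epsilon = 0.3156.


C = 1 - epsilon = 1 - 0.3156 = 0.6844

0.6844 bits


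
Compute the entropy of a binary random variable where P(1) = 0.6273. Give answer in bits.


H = -p*log2(p) - (1-p)*log2(1-p). -0.6273*log2(0.6273) = 0.422030; -0.3727*log2(0.3727) = 0.530692. H = 0.422030 + 0.530692 = 0.9527

0.9527 bits


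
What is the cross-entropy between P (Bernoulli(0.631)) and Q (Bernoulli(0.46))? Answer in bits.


H(P,Q) = -p*log2(q) - (1-p)*log2(1-q). -0.631*log2(0.46) = 0.706906; -0.369*log2(0.54) = 0.328029. H(P,Q) = 0.706906 + 0.328029 = 1.0349

1.0349 bits


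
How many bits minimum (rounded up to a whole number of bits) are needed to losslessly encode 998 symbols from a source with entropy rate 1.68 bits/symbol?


Minimum bits >= n * H = 998 * 1.68 = 1676.64, rounded up to a whole number of bits = 1677

1677 bits


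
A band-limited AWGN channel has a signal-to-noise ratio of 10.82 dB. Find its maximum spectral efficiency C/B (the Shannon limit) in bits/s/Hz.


SNR_linear = 10^(10.82/10) = 12.0781; C/B = log2(1 + SNR_linear) = log2(1 + 12.0781) = 3.7091

3.7091 bits/s/Hz


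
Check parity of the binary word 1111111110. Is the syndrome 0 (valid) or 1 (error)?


Syndrome = XOR of all bits = 1 XOR 1 XOR 1 XOR 1 XOR 1 XOR 1 XOR 1 XOR 1 XOR 1 XOR 0 = 1

1


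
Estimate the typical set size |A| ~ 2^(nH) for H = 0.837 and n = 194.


log2|A_typical| = nH = 194 * 0.837 = 162.378, so |A_typical| ~ 2^162.378 = 7.597e+48

7.597e+48


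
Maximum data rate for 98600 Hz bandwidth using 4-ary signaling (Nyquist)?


Rate = 2 * B * log2(M) = 2 * 98600 * 2.0 = 394400.0

394400.0 bps


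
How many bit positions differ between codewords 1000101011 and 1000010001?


Count differing positions: . . . . ^ ^ ^ . ^ . = 4 differences

4


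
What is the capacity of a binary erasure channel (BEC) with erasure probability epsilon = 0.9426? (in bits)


C = 1 - epsilon = 1 - 0.9426 = 0.0574

0.0574 bits


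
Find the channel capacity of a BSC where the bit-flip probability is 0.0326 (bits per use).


H(p) = -p*log2(p) - (1-p)*log2(1-p) = -0.0326*log2(0.0326) - 0.9674*log2(0.9674) = 0.161011 + 0.046257 = 0.2073. C = 1 - H(p) = 1 - 0.2073 = 0.7927

0.7927 bits


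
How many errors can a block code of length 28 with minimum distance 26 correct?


Correction capability = floor((d-1)/2) = floor((26-1)/2) = 12

12 errors


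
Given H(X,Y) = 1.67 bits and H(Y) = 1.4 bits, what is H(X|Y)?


H(X|Y) = H(X,Y) - H(Y) = 1.67 - 1.4 = 0.27

0.27 bits


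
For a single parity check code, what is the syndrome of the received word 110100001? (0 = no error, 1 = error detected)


Syndrome = XOR of all bits = 1 XOR 1 XOR 0 XOR 1 XOR 0 XOR 0 XOR 0 XOR 0 XOR 1 = 0

0


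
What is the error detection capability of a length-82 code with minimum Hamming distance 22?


Detection capability = d_min - 1 = 22 - 1 = 21

21 errors


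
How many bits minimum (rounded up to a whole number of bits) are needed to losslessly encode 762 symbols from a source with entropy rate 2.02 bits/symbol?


Minimum bits >= n * H = 762 * 2.02 = 1539.24, rounded up to a whole number of bits = 1540

1540 bits


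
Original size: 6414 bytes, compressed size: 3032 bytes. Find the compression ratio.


Ratio = original / compressed = 6414 / 3032 = 2.1154

2.1154


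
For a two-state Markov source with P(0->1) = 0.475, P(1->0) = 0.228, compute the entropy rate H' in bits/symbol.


Stationary distribution: pi_0 = p10/(p01+p10) = 0.3243, pi_1 = 0.6757. Entropy rate H' = pi_0*H(p01) + pi_1*H(p10) = 0.3243*0.9982 + 0.6757*0.7745 = 0.8471

0.8471 bits/symbol


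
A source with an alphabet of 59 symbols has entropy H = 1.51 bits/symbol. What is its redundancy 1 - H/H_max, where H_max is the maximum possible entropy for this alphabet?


H_max = log2(K) = log2(59) = 5.8826 bits/symbol. Redundancy = 1 - H/H_max = 1 - 1.51/5.8826 = 1 - 0.2567 = 0.7433

0.7433


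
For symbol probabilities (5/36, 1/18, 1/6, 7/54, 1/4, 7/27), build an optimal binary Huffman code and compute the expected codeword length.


Huffman construction (repeatedly merge the two least-probable nodes; each merge adds 1 bit to every symbol beneath it): 1/18 + 7/54 = 5/27; 5/36 + 1/6 = 11/36; 5/27 + 1/4 = 47/108; 7/27 + 11/36 = 61/108; 47/108 + 61/108 = 1. Resulting codeword lengths (in the order the probabilities were given): (3, 3, 3, 3, 2, 2). L_avg = sum(p_i * l_i) = 5/36*3 + 1/18*3 + 1/6*3 + 7/54*3 + 1/4*2 + 7/27*2 = 269/108 = 2.4907

2.4907 bits


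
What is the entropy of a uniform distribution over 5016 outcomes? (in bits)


H = log2(n) = log2(5016) = 12.2923

12.2923 bits


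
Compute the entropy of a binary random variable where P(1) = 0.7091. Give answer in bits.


H = -p*log2(p) - (1-p)*log2(1-p). -0.7091*log2(0.7091) = 0.351670; -0.2909*log2(0.2909) = 0.518211. H = 0.351670 + 0.518211 = 0.8699

0.8699 bits


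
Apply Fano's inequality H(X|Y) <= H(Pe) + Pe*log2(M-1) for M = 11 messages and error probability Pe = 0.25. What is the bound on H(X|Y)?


H(Pe) = -Pe*log2(Pe) - (1-Pe)*log2(1-Pe) = -0.25*log2(0.25) - 0.75*log2(0.75) = 0.500000 + 0.311278 = 0.8113. Pe*log2(M-1) = 0.25*log2(10) = 0.830482. Bound = H(Pe) + Pe*log2(M-1) = 0.500000 + 0.311278 + 0.830482 = 1.6418

1.6418 bits


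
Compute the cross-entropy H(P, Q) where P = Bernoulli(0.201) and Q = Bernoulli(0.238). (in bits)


H(P,Q) = -p*log2(q) - (1-p)*log2(1-q). -0.201*log2(0.238) = 0.416264; -0.799*log2(0.762) = 0.313318. H(P,Q) = 0.416264 + 0.313318 = 0.7296

0.7296 bits


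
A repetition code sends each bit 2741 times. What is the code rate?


Rate = k/n = 1/2741

1/2741


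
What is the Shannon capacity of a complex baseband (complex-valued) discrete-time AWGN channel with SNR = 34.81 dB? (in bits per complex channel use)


SNR_linear = 10^(34.81/10) = 3026.9134; C = log2(1 + SNR_linear) = log2(1 + 3026.9134) = 11.5641

11.5641 bits/channel use


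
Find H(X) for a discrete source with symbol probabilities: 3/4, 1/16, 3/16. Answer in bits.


H = -sum(p_i * log2(p_i)). Terms: -(3/4)*log2(3/4) = 0.311278; -(1/16)*log2(1/16) = 0.250000; -(3/16)*log2(3/16) = 0.452820. H = 0.311278 + 0.250000 + 0.452820 = 1.0141

1.0141 bits


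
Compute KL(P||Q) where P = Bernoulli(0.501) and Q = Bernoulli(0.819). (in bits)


KL = p*log2(p/q) + (1-p)*log2((1-p)/(1-q)) = 0.501*log2(0.501/0.819) + 0.499*log2(0.499/0.181) = 0.3748

0.3748 bits


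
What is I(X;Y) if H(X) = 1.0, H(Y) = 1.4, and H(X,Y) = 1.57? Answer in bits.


I(X;Y) = H(X) + H(Y) - H(X,Y) = 1.0 + 1.4 - 1.57 = 0.83

0.83 bits


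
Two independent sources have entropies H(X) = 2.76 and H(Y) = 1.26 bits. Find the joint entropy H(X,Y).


For independent variables, H(X,Y) = H(X) + H(Y) = 2.76 + 1.26 = 4.02

4.02 bits


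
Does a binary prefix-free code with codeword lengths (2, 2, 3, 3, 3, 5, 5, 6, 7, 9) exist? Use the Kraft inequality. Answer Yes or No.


Kraft sum = sum(2^(-l_i)) = 0.9629, need <= 1. Result: satisfied (a binary prefix-free code with these lengths exists)

Yes


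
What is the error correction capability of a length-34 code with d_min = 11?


Correction capability = floor((d-1)/2) = floor((11-1)/2) = 5

5 errors


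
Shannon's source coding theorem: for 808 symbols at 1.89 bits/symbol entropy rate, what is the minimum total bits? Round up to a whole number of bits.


Minimum bits >= n * H = 808 * 1.89 = 1527.12, rounded up to a whole number of bits = 1528

1528 bits


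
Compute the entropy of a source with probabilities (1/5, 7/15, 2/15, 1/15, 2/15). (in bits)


H = -sum(p_i * log2(p_i)). Terms: -(1/5)*log2(1/5) = 0.464386; -(7/15)*log2(7/15) = 0.513117; -(2/15)*log2(2/15) = 0.387585; -(1/15)*log2(1/15) = 0.260459; -(2/15)*log2(2/15) = 0.387585. H = 0.464386 + 0.513117 + 0.387585 + 0.260459 + 0.387585 = 2.0131

2.0131 bits


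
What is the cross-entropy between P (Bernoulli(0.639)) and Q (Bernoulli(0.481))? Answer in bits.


H(P,Q) = -p*log2(q) - (1-p)*log2(1-q). -0.639*log2(0.481) = 0.674714; -0.361*log2(0.519) = 0.341576. H(P,Q) = 0.674714 + 0.341576 = 1.0163

1.0163 bits


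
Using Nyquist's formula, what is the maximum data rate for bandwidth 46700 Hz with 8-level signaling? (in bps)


Rate = 2 * B * log2(M) = 2 * 46700 * 3.0 = 280200.0

280200.0 bps


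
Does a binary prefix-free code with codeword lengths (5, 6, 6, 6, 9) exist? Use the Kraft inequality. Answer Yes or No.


Kraft sum = sum(2^(-l_i)) = 0.0801, need <= 1. Result: satisfied (a binary prefix-free code with these lengths exists)

Yes


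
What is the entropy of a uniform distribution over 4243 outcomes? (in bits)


H = log2(n) = log2(4243) = 12.0509

12.0509 bits


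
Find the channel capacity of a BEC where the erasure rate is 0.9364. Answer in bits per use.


C = 1 - epsilon = 1 - 0.9364 = 0.0636

0.0636 bits


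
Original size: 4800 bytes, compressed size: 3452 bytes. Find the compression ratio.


Ratio = original / compressed = 4800 / 3452 = 1.3905

1.3905


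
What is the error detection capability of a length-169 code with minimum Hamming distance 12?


Detection capability = d_min - 1 = 12 - 1 = 11

11 errors


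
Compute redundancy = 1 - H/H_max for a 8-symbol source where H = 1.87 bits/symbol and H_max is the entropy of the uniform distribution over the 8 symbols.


H_max = log2(K) = log2(8) = 3.0 bits/symbol. Redundancy = 1 - H/H_max = 1 - 1.87/3.0 = 1 - 0.6233 = 0.3767

0.3767


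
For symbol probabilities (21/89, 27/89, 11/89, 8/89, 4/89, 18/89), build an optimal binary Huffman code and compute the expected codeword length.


Huffman construction (repeatedly merge the two least-probable nodes; each merge adds 1 bit to every symbol beneath it): 4/89 + 8/89 = 12/89; 11/89 + 12/89 = 23/89; 18/89 + 21/89 = 39/89; 23/89 + 27/89 = 50/89; 39/89 + 50/89 = 1. Resulting codeword lengths (in the order the probabilities were given): (2, 2, 3, 4, 4, 2). L_avg = sum(p_i * l_i) = 21/89*2 + 27/89*2 + 11/89*3 + 8/89*4 + 4/89*4 + 18/89*2 = 213/89 = 2.3933

2.3933 bits


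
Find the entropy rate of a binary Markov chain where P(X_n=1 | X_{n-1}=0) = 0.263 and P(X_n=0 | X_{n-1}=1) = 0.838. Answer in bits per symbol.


Stationary distribution: pi_0 = p10/(p01+p10) = 0.7611, pi_1 = 0.2389. Entropy rate H' = pi_0*H(p01) + pi_1*H(p10) = 0.7611*0.8312 + 0.2389*0.6391 = 0.7853

0.7853 bits/symbol


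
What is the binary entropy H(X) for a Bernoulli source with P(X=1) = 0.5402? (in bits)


H = -p*log2(p) - (1-p)*log2(1-p). -0.5402*log2(0.5402) = 0.479932; -0.4598*log2(0.4598) = 0.515400. H = 0.479932 + 0.515400 = 0.9953

0.9953 bits


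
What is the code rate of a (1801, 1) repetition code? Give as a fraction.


Rate = k/n = 1/1801

1/1801


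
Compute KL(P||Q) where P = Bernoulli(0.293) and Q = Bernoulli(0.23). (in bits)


KL = p*log2(p/q) + (1-p)*log2((1-p)/(1-q)) = 0.293*log2(0.293/0.23) + 0.707*log2(0.707/0.77) = 0.0153

0.0153 bits


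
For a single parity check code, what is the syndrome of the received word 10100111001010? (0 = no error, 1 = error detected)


Syndrome = XOR of all bits = 1 XOR 0 XOR 1 XOR 0 XOR 0 XOR 1 XOR 1 XOR 1 XOR 0 XOR 0 XOR 1 XOR 0 XOR 1 XOR 0 = 1

1


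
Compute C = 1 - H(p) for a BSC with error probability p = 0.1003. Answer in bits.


H(p) = -p*log2(p) - (1-p)*log2(1-p) = -0.1003*log2(0.1003) - 0.8997*log2(0.8997) = 0.332756 + 0.137190 = 0.4699. C = 1 - H(p) = 1 - 0.4699 = 0.5301

0.5301 bits


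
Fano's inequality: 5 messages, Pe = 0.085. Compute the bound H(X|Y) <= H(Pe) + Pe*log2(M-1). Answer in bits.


H(Pe) = -Pe*log2(Pe) - (1-Pe)*log2(1-Pe) = -0.085*log2(0.085) - 0.915*log2(0.915) = 0.302293 + 0.117263 = 0.4196. Pe*log2(M-1) = 0.085*log2(4) = 0.170000. Bound = H(Pe) + Pe*log2(M-1) = 0.302293 + 0.117263 + 0.170000 = 0.5896

0.5896 bits


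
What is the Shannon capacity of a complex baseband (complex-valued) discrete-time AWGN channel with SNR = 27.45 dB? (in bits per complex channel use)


SNR_linear = 10^(27.45/10) = 555.9043; C = log2(1 + SNR_linear) = log2(1 + 555.9043) = 9.1213

9.1213 bits/channel use


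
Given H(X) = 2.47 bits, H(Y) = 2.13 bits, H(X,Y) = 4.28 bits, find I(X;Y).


I(X;Y) = H(X) + H(Y) - H(X,Y) = 2.47 + 2.13 - 4.28 = 0.32

0.32 bits


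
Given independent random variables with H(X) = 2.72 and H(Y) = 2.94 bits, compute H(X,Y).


For independent variables, H(X,Y) = H(X) + H(Y) = 2.72 + 2.94 = 5.66

5.66 bits


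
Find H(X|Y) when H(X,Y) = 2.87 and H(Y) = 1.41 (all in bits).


H(X|Y) = H(X,Y) - H(Y) = 2.87 - 1.41 = 1.46

1.46 bits


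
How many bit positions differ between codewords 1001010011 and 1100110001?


Count differing positions: . ^ . ^ ^ . . . ^ . = 4 differences

4


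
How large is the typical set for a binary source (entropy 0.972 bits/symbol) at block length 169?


log2|A_typical| = nH = 169 * 0.972 = 164.268, so |A_typical| ~ 2^164.268 = 2.816e+49

2.816e+49


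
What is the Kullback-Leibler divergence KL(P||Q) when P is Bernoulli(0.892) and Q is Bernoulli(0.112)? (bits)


KL = p*log2(p/q) + (1-p)*log2((1-p)/(1-q)) = 0.892*log2(0.892/0.112) + 0.108*log2(0.108/0.888) = 2.342

2.342 bits


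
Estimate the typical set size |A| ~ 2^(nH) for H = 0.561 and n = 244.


log2|A_typical| = nH = 244 * 0.561 = 136.884, so |A_typical| ~ 2^136.884 = 1.608e+41

1.608e+41


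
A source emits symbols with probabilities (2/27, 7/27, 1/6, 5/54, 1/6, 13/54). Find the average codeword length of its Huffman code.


Huffman construction (repeatedly merge the two least-probable nodes; each merge adds 1 bit to every symbol beneath it): 2/27 + 5/54 = 1/6; 1/6 + 1/6 = 1/3; 1/6 + 13/54 = 11/27; 7/27 + 1/3 = 16/27; 11/27 + 16/27 = 1. Resulting codeword lengths (in the order the probabilities were given): (3, 2, 3, 3, 3, 2). L_avg = sum(p_i * l_i) = 2/27*3 + 7/27*2 + 1/6*3 + 5/54*3 + 1/6*3 + 13/54*2 = 5/2 = 2.5

2.5 bits


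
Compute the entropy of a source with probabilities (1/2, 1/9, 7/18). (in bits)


H = -sum(p_i * log2(p_i)). Terms: -(1/2)*log2(1/2) = 0.500000; -(1/9)*log2(1/9) = 0.352214; -(7/18)*log2(7/18) = 0.529888. H = 0.500000 + 0.352214 + 0.529888 = 1.3821

1.3821 bits


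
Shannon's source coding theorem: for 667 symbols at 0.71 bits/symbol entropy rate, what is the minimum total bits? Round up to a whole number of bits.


Minimum bits >= n * H = 667 * 0.71 = 473.57, rounded up to a whole number of bits = 474

474 bits


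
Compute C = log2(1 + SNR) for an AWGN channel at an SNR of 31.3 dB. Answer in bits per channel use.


SNR_linear = 10^(31.3/10) = 1348.9629; C = log2(1 + SNR_linear) = log2(1 + 1348.9629) = 10.3987

10.3987 bits/channel use


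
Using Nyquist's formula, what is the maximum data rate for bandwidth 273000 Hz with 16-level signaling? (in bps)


Rate = 2 * B * log2(M) = 2 * 273000 * 4.0 = 2184000.0

2184000.0 bps


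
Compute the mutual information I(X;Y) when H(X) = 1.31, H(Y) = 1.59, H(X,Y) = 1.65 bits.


I(X;Y) = H(X) + H(Y) - H(X,Y) = 1.31 + 1.59 - 1.65 = 1.25

1.25 bits


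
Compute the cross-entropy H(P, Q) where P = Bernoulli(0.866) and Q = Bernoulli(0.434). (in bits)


H(P,Q) = -p*log2(q) - (1-p)*log2(1-q). -0.866*log2(0.434) = 1.042866; -0.134*log2(0.566) = 0.110031. H(P,Q) = 1.042866 + 0.110031 = 1.1529

1.1529 bits


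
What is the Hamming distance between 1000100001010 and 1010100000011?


Count differing positions: . . ^ . . . . . . ^ . . ^ = 3 differences

3


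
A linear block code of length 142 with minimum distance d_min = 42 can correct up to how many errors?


Correction capability = floor((d-1)/2) = floor((42-1)/2) = 20

20 errors


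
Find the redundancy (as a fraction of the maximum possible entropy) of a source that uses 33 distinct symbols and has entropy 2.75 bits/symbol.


H_max = log2(K) = log2(33) = 5.0444 bits/symbol. Redundancy = 1 - H/H_max = 1 - 2.75/5.0444 = 1 - 0.5452 = 0.4548

0.4548


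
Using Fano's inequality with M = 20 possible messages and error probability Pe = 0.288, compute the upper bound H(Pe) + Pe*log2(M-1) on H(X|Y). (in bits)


H(Pe) = -Pe*log2(Pe) - (1-Pe)*log2(1-Pe) = -0.288*log2(0.288) - 0.712*log2(0.712) = 0.517207 + 0.348916 = 0.8661. Pe*log2(M-1) = 0.288*log2(19) = 1.223403. Bound = H(Pe) + Pe*log2(M-1) = 0.517207 + 0.348916 + 1.223403 = 2.0895

2.0895 bits


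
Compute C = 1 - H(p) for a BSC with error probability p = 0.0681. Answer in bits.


H(p) = -p*log2(p) - (1-p)*log2(1-p) = -0.0681*log2(0.0681) - 0.9319*log2(0.9319) = 0.263969 + 0.094824 = 0.3588. C = 1 - H(p) = 1 - 0.3588 = 0.6412

0.6412 bits


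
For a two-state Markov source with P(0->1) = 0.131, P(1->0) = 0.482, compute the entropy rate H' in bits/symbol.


Stationary distribution: pi_0 = p10/(p01+p10) = 0.7863, pi_1 = 0.2137. Entropy rate H' = pi_0*H(p01) + pi_1*H(p10) = 0.7863*0.5602 + 0.2137*0.9991 = 0.654

0.654 bits/symbol


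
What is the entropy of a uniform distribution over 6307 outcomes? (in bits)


H = log2(n) = log2(6307) = 12.6227

12.6227 bits


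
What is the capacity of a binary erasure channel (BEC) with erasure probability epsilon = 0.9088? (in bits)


C = 1 - epsilon = 1 - 0.9088 = 0.0912

0.0912 bits


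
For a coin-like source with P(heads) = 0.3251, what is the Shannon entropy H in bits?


H = -p*log2(p) - (1-p)*log2(1-p). -0.3251*log2(0.3251) = 0.527002; -0.6749*log2(0.6749) = 0.382840. H = 0.527002 + 0.382840 = 0.9098

0.9098 bits


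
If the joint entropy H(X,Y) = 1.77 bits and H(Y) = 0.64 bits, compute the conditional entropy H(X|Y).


H(X|Y) = H(X,Y) - H(Y) = 1.77 - 0.64 = 1.13

1.13 bits


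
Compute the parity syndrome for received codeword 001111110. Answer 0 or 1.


Syndrome = XOR of all bits = 0 XOR 0 XOR 1 XOR 1 XOR 1 XOR 1 XOR 1 XOR 1 XOR 0 = 0

0


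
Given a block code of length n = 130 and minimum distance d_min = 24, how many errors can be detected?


Detection capability = d_min - 1 = 24 - 1 = 23

23 errors


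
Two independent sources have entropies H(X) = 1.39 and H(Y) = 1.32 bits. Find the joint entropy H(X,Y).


For independent variables, H(X,Y) = H(X) + H(Y) = 1.39 + 1.32 = 2.71

2.71 bits


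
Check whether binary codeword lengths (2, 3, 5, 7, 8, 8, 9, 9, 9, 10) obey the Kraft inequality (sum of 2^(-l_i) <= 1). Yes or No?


Kraft sum = sum(2^(-l_i)) = 0.4287, need <= 1. Result: satisfied (a binary prefix-free code with these lengths exists)

Yes


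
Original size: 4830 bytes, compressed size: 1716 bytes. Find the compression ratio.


Ratio = original / compressed = 4830 / 1716 = 2.8147

2.8147


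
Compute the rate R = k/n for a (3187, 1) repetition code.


Rate = k/n = 1/3187

1/3187


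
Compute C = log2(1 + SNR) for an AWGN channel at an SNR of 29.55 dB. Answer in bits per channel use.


SNR_linear = 10^(29.55/10) = 901.5711; C = log2(1 + SNR_linear) = log2(1 + 901.5711) = 9.8179

9.8179 bits/channel use


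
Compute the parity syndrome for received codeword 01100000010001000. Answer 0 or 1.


Syndrome = XOR of all bits = 0 XOR 1 XOR 1 XOR 0 XOR 0 XOR 0 XOR 0 XOR 0 XOR 0 XOR 1 XOR 0 XOR 0 XOR 0 XOR 1 XOR 0 XOR 0 XOR 0 = 0

0


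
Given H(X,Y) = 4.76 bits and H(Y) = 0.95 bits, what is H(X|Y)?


H(X|Y) = H(X,Y) - H(Y) = 4.76 - 0.95 = 3.81

3.81 bits


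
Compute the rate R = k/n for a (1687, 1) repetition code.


Rate = k/n = 1/1687

1/1687


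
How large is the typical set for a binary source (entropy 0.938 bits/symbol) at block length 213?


log2|A_typical| = nH = 213 * 0.938 = 199.794, so |A_typical| ~ 2^199.794 = 1.393e+60

1.393e+60


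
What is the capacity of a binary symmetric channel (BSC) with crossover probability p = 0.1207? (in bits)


H(p) = -p*log2(p) - (1-p)*log2(1-p) = -0.1207*log2(0.1207) - 0.8793*log2(0.8793) = 0.368196 + 0.163174 = 0.5314. C = 1 - H(p) = 1 - 0.5314 = 0.4686

0.4686 bits


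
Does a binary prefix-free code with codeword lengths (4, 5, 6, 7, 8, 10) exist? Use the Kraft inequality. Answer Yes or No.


Kraft sum = sum(2^(-l_i)) = 0.1221, need <= 1. Result: satisfied (a binary prefix-free code with these lengths exists)

Yes


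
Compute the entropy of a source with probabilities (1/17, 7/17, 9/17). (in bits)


H = -sum(p_i * log2(p_i)). Terms: -(1/17)*log2(1/17) = 0.240439; -(7/17)*log2(7/17) = 0.527103; -(9/17)*log2(9/17) = 0.485755. H = 0.240439 + 0.527103 + 0.485755 = 1.2533

1.2533 bits


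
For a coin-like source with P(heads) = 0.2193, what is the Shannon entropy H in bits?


H = -p*log2(p) - (1-p)*log2(1-p). -0.2193*log2(0.2193) = 0.480053; -0.7807*log2(0.7807) = 0.278835. H = 0.480053 + 0.278835 = 0.7589

0.7589 bits


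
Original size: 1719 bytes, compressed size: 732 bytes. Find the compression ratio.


Ratio = original / compressed = 1719 / 732 = 2.3484

2.3484


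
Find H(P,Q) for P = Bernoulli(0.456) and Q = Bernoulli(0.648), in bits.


H(P,Q) = -p*log2(q) - (1-p)*log2(1-q). -0.456*log2(0.648) = 0.285426; -0.544*log2(0.352) = 0.819456. H(P,Q) = 0.285426 + 0.819456 = 1.1049

1.1049 bits


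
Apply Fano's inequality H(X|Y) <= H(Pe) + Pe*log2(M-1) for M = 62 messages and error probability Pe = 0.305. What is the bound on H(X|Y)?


H(Pe) = -Pe*log2(Pe) - (1-Pe)*log2(1-Pe) = -0.305*log2(0.305) - 0.695*log2(0.695) = 0.522501 + 0.364816 = 0.8873. Pe*log2(M-1) = 0.305*log2(61) = 1.808875. Bound = H(Pe) + Pe*log2(M-1) = 0.522501 + 0.364816 + 1.808875 = 2.6962

2.6962 bits


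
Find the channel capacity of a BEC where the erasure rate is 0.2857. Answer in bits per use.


C = 1 - epsilon = 1 - 0.2857 = 0.7143

0.7143 bits


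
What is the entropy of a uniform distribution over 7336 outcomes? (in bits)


H = log2(n) = log2(7336) = 12.8408

12.8408 bits


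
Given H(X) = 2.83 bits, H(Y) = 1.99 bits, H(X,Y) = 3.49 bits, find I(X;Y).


I(X;Y) = H(X) + H(Y) - H(X,Y) = 2.83 + 1.99 - 3.49 = 1.33

1.33 bits


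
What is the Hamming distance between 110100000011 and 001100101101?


Count differing positions: ^ ^ ^ . . . ^ . ^ ^ ^ . = 7 differences

7


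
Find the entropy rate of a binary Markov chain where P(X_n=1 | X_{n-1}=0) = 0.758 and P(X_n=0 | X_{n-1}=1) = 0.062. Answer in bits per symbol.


Stationary distribution: pi_0 = p10/(p01+p10) = 0.0756, pi_1 = 0.9244. Entropy rate H' = pi_0*H(p01) + pi_1*H(p10) = 0.0756*0.7984 + 0.9244*0.3353 = 0.3703

0.3703 bits/symbol


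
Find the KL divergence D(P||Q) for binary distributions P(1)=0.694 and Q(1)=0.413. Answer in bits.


KL = p*log2(p/q) + (1-p)*log2((1-p)/(1-q)) = 0.694*log2(0.694/0.413) + 0.306*log2(0.306/0.587) = 0.2321

0.2321 bits


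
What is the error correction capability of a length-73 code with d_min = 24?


Correction capability = floor((d-1)/2) = floor((24-1)/2) = 11

11 errors


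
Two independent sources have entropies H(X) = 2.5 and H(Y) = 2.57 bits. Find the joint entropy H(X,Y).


For independent variables, H(X,Y) = H(X) + H(Y) = 2.5 + 2.57 = 5.07

5.07 bits


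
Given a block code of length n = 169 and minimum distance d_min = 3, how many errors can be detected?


Detection capability = d_min - 1 = 3 - 1 = 2

2 errors


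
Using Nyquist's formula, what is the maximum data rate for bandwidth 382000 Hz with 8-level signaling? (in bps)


Rate = 2 * B * log2(M) = 2 * 382000 * 3.0 = 2292000.0

2292000.0 bps


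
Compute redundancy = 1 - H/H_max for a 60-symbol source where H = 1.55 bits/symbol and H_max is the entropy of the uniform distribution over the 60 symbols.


H_max = log2(K) = log2(60) = 5.9069 bits/symbol. Redundancy = 1 - H/H_max = 1 - 1.55/5.9069 = 1 - 0.2624 = 0.7376

0.7376


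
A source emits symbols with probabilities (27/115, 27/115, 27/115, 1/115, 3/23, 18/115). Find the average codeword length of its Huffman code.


Huffman construction (repeatedly merge the two least-probable nodes; each merge adds 1 bit to every symbol beneath it): 1/115 + 3/23 = 16/115; 16/115 + 18/115 = 34/115; 27/115 + 27/115 = 54/115; 27/115 + 34/115 = 61/115; 54/115 + 61/115 = 1. Resulting codeword lengths (in the order the probabilities were given): (2, 2, 2, 4, 4, 3). L_avg = sum(p_i * l_i) = 27/115*2 + 27/115*2 + 27/115*2 + 1/115*4 + 3/23*4 + 18/115*3 = 56/23 = 2.4348

2.4348 bits


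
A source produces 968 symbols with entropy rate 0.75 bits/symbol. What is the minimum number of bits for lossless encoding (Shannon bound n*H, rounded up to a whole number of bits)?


Minimum bits >= n * H = 968 * 0.75 = 726.0, rounded up to a whole number of bits = 726

726 bits


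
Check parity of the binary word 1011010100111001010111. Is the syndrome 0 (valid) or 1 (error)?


Syndrome = XOR of all bits = 1 XOR 0 XOR 1 XOR 1 XOR 0 XOR 1 XOR 0 XOR 1 XOR 0 XOR 0 XOR 1 XOR 1 XOR 1 XOR 0 XOR 0 XOR 1 XOR 0 XOR 1 XOR 0 XOR 1 XOR 1 XOR 1 = 1

1


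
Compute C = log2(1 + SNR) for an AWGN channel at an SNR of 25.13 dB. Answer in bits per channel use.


SNR_linear = 10^(25.13/10) = 325.8367; C = log2(1 + SNR_linear) = log2(1 + 325.8367) = 8.3524

8.3524 bits/channel use


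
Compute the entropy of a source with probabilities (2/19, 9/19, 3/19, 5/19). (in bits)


H = -sum(p_i * log2(p_i)). Terms: -(2/19)*log2(2/19) = 0.341887; -(9/19)*log2(9/19) = 0.510633; -(3/19)*log2(3/19) = 0.420468; -(5/19)*log2(5/19) = 0.506842. H = 0.341887 + 0.510633 + 0.420468 + 0.506842 = 1.7798

1.7798 bits


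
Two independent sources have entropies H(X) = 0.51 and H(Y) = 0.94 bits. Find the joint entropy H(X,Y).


For independent variables, H(X,Y) = H(X) + H(Y) = 0.51 + 0.94 = 1.45

1.45 bits


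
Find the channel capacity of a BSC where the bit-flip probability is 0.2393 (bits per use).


H(p) = -p*log2(p) - (1-p)*log2(1-p) = -0.2393*log2(0.2393) - 0.7607*log2(0.7607) = 0.493702 + 0.300173 = 0.7939. C = 1 - H(p) = 1 - 0.7939 = 0.2061

0.2061 bits


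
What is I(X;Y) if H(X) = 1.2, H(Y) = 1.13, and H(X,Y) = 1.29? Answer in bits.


I(X;Y) = H(X) + H(Y) - H(X,Y) = 1.2 + 1.13 - 1.29 = 1.04

1.04 bits


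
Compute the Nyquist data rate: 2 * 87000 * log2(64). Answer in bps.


Rate = 2 * B * log2(M) = 2 * 87000 * 6.0 = 1044000.0

1044000.0 bps


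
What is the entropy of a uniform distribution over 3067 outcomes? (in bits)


H = log2(n) = log2(3067) = 11.5826

11.5826 bits


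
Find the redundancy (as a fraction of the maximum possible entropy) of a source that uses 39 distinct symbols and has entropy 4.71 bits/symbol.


H_max = log2(K) = log2(39) = 5.2854 bits/symbol. Redundancy = 1 - H/H_max = 1 - 4.71/5.2854 = 1 - 0.8911 = 0.1089

0.1089


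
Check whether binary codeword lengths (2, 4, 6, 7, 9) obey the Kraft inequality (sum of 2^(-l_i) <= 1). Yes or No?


Kraft sum = sum(2^(-l_i)) = 0.3379, need <= 1. Result: satisfied (a binary prefix-free code with these lengths exists)

Yes


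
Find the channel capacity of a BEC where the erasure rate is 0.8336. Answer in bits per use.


C = 1 - epsilon = 1 - 0.8336 = 0.1664

0.1664 bits


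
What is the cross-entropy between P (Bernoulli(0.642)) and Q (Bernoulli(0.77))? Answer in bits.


H(P,Q) = -p*log2(q) - (1-p)*log2(1-q). -0.642*log2(0.77) = 0.242079; -0.358*log2(0.23) = 0.759065. H(P,Q) = 0.242079 + 0.759065 = 1.0011

1.0011 bits


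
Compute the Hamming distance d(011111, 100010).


Count differing positions: ^ ^ ^ ^ . ^ = 5 differences

5


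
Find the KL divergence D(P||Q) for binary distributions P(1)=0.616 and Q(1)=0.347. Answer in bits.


KL = p*log2(p/q) + (1-p)*log2((1-p)/(1-q)) = 0.616*log2(0.616/0.347) + 0.384*log2(0.384/0.653) = 0.2159

0.2159 bits


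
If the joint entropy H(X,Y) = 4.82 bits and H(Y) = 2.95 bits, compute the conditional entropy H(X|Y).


H(X|Y) = H(X,Y) - H(Y) = 4.82 - 2.95 = 1.87

1.87 bits


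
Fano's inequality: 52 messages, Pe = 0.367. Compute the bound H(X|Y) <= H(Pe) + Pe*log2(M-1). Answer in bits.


H(Pe) = -Pe*log2(Pe) - (1-Pe)*log2(1-Pe) = -0.367*log2(0.367) - 0.633*log2(0.633) = 0.530736 + 0.417604 = 0.9483. Pe*log2(M-1) = 0.367*log2(51) = 2.081780. Bound = H(Pe) + Pe*log2(M-1) = 0.530736 + 0.417604 + 2.081780 = 3.0301

3.0301 bits


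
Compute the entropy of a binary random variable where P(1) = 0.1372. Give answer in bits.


H = -p*log2(p) - (1-p)*log2(1-p). -0.1372*log2(0.1372) = 0.393167; -0.8628*log2(0.8628) = 0.183692. H = 0.393167 + 0.183692 = 0.5769

0.5769 bits


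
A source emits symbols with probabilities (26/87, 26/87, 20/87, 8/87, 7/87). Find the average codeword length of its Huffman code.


Huffman construction (repeatedly merge the two least-probable nodes; each merge adds 1 bit to every symbol beneath it): 7/87 + 8/87 = 5/29; 5/29 + 20/87 = 35/87; 26/87 + 26/87 = 52/87; 35/87 + 52/87 = 1. Resulting codeword lengths (in the order the probabilities were given): (2, 2, 2, 3, 3). L_avg = sum(p_i * l_i) = 26/87*2 + 26/87*2 + 20/87*2 + 8/87*3 + 7/87*3 = 63/29 = 2.1724

2.1724 bits


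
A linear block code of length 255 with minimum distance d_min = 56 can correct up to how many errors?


Correction capability = floor((d-1)/2) = floor((56-1)/2) = 27

27 errors


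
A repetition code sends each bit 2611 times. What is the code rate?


Rate = k/n = 1/2611

1/2611


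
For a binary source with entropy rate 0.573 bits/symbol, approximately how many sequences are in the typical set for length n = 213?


log2|A_typical| = nH = 213 * 0.573 = 122.049, so |A_typical| ~ 2^122.049 = 5.501e+36

5.501e+36


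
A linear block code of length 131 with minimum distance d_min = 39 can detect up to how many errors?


Detection capability = d_min - 1 = 39 - 1 = 38

38 errors


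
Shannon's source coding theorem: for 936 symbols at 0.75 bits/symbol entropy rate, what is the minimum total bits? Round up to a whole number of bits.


Minimum bits >= n * H = 936 * 0.75 = 702.0, rounded up to a whole number of bits = 702

702 bits


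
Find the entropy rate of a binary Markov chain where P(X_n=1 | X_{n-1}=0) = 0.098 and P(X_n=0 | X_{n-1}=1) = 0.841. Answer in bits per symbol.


Stationary distribution: pi_0 = p10/(p01+p10) = 0.8956, pi_1 = 0.1044. Entropy rate H' = pi_0*H(p01) + pi_1*H(p10) = 0.8956*0.4626 + 0.1044*0.6319 = 0.4803

0.4803 bits/symbol


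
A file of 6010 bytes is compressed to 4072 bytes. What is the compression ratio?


Ratio = original / compressed = 6010 / 4072 = 1.4759

1.4759


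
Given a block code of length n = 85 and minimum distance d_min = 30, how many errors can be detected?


Detection capability = d_min - 1 = 30 - 1 = 29

29 errors


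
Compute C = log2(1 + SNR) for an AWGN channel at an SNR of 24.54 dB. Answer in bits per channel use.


SNR_linear = 10^(24.54/10) = 284.4461; C = log2(1 + SNR_linear) = log2(1 + 284.4461) = 8.1571

8.1571 bits/channel use


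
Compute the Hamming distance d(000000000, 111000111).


Count differing positions: ^ ^ ^ . . . ^ ^ ^ = 6 differences

6


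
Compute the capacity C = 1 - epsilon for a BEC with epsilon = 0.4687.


C = 1 - epsilon = 1 - 0.4687 = 0.5313

0.5313 bits


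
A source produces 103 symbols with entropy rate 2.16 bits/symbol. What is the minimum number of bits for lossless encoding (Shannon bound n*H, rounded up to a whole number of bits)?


Minimum bits >= n * H = 103 * 2.16 = 222.48, rounded up to a whole number of bits = 223

223 bits


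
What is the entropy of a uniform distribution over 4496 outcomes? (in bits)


H = log2(n) = log2(4496) = 12.1344

12.1344 bits


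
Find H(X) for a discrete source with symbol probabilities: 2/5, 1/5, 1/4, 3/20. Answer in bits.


H = -sum(p_i * log2(p_i)). Terms: -(2/5)*log2(2/5) = 0.528771; -(1/5)*log2(1/5) = 0.464386; -(1/4)*log2(1/4) = 0.500000; -(3/20)*log2(3/20) = 0.410545. H = 0.528771 + 0.464386 + 0.500000 + 0.410545 = 1.9037

1.9037 bits


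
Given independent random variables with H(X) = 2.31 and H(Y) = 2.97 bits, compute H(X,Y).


For independent variables, H(X,Y) = H(X) + H(Y) = 2.31 + 2.97 = 5.28

5.28 bits


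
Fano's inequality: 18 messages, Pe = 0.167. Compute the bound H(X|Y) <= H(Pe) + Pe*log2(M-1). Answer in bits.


H(Pe) = -Pe*log2(Pe) - (1-Pe)*log2(1-Pe) = -0.167*log2(0.167) - 0.833*log2(0.833) = 0.431207 + 0.219588 = 0.6508. Pe*log2(M-1) = 0.167*log2(17) = 0.682606. Bound = H(Pe) + Pe*log2(M-1) = 0.431207 + 0.219588 + 0.682606 = 1.3334

1.3334 bits


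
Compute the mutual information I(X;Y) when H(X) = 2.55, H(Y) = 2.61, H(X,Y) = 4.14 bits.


I(X;Y) = H(X) + H(Y) - H(X,Y) = 2.55 + 2.61 - 4.14 = 1.02

1.02 bits


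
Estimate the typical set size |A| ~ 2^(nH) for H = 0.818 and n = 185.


log2|A_typical| = nH = 185 * 0.818 = 151.33, so |A_typical| ~ 2^151.33 = 3.588e+45

3.588e+45


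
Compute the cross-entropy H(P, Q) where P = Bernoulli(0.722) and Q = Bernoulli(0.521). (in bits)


H(P,Q) = -p*log2(q) - (1-p)*log2(1-q). -0.722*log2(0.521) = 0.679145; -0.278*log2(0.479) = 0.295209. H(P,Q) = 0.679145 + 0.295209 = 0.9744

0.9744 bits


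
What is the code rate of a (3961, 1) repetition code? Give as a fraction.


Rate = k/n = 1/3961

1/3961


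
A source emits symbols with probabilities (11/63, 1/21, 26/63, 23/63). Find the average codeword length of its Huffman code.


Huffman construction (repeatedly merge the two least-probable nodes; each merge adds 1 bit to every symbol beneath it): 1/21 + 11/63 = 2/9; 2/9 + 23/63 = 37/63; 26/63 + 37/63 = 1. Resulting codeword lengths (in the order the probabilities were given): (3, 3, 1, 2). L_avg = sum(p_i * l_i) = 11/63*3 + 1/21*3 + 26/63*1 + 23/63*2 = 38/21 = 1.8095

1.8095 bits


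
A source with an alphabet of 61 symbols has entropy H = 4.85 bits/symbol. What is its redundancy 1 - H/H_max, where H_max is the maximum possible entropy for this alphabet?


H_max = log2(K) = log2(61) = 5.9307 bits/symbol. Redundancy = 1 - H/H_max = 1 - 4.85/5.9307 = 1 - 0.8178 = 0.1822

0.1822


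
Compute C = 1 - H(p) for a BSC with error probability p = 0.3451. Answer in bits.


H(p) = -p*log2(p) - (1-p)*log2(1-p) = -0.3451*log2(0.3451) - 0.6549*log2(0.6549) = 0.529699 + 0.399917 = 0.9296. C = 1 - H(p) = 1 - 0.9296 = 0.0704

0.0704 bits


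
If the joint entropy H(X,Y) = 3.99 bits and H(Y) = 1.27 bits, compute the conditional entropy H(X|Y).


H(X|Y) = H(X,Y) - H(Y) = 3.99 - 1.27 = 2.72

2.72 bits


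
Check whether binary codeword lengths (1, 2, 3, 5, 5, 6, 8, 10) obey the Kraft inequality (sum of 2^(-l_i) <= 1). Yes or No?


Kraft sum = sum(2^(-l_i)) = 0.958, need <= 1. Result: satisfied (a binary prefix-free code with these lengths exists)

Yes


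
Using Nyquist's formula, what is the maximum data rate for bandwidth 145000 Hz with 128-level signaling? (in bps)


Rate = 2 * B * log2(M) = 2 * 145000 * 7.0 = 2030000.0

2030000.0 bps


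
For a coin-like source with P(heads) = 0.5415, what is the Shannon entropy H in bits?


H = -p*log2(p) - (1-p)*log2(1-p). -0.5415*log2(0.5415) = 0.479209; -0.4585*log2(0.4585) = 0.515815. H = 0.479209 + 0.515815 = 0.995

0.995 bits


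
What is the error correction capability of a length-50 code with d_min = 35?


Correction capability = floor((d-1)/2) = floor((35-1)/2) = 17

17 errors


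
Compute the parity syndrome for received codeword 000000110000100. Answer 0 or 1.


Syndrome = XOR of all bits = 0 XOR 0 XOR 0 XOR 0 XOR 0 XOR 0 XOR 1 XOR 1 XOR 0 XOR 0 XOR 0 XOR 0 XOR 1 XOR 0 XOR 0 = 1

1


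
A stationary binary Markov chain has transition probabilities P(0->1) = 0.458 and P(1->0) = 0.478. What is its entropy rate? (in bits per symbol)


Stationary distribution: pi_0 = p10/(p01+p10) = 0.5107, pi_1 = 0.4893. Entropy rate H' = pi_0*H(p01) + pi_1*H(p10) = 0.5107*0.9949 + 0.4893*0.9986 = 0.9967

0.9967 bits/symbol


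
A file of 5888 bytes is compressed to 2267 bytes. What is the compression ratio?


Ratio = original / compressed = 5888 / 2267 = 2.5973

2.5973


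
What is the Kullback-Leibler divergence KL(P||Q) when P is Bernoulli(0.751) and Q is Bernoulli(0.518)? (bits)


KL = p*log2(p/q) + (1-p)*log2((1-p)/(1-q)) = 0.751*log2(0.751/0.518) + 0.249*log2(0.249/0.482) = 0.1652

0.1652 bits


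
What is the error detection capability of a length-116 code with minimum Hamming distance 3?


Detection capability = d_min - 1 = 3 - 1 = 2

2 errors


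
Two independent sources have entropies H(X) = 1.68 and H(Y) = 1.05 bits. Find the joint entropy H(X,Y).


For independent variables, H(X,Y) = H(X) + H(Y) = 1.68 + 1.05 = 2.73

2.73 bits


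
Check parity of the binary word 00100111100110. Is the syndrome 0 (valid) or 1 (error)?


Syndrome = XOR of all bits = 0 XOR 0 XOR 1 XOR 0 XOR 0 XOR 1 XOR 1 XOR 1 XOR 1 XOR 0 XOR 0 XOR 1 XOR 1 XOR 0 = 1

1


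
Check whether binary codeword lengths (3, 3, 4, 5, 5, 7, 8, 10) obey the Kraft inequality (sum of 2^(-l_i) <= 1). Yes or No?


Kraft sum = sum(2^(-l_i)) = 0.3877, need <= 1. Result: satisfied (a binary prefix-free code with these lengths exists)

Yes


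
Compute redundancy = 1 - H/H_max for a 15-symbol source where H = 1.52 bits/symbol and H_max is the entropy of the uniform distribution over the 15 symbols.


H_max = log2(K) = log2(15) = 3.9069 bits/symbol. Redundancy = 1 - H/H_max = 1 - 1.52/3.9069 = 1 - 0.3891 = 0.6109

0.6109
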